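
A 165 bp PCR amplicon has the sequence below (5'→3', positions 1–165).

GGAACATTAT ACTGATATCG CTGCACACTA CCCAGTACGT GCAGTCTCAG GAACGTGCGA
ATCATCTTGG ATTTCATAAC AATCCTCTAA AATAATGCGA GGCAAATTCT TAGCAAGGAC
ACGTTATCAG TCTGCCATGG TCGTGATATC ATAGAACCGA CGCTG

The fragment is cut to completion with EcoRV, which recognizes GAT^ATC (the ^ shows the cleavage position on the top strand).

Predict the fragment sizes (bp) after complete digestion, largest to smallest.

EcoRV sites (GATATC) start at positions 14, 145.
EcoRV cuts after base 3 of each site, so after positions 16, 147.
Linear molecule, 2 cuts → 3 fragments:
  1–16 → 16 bp
  17–147 → 131 bp
  148–165 → 18 bp
Sorted largest to smallest: 131, 18, 16 bp.

131, 18, 16 bp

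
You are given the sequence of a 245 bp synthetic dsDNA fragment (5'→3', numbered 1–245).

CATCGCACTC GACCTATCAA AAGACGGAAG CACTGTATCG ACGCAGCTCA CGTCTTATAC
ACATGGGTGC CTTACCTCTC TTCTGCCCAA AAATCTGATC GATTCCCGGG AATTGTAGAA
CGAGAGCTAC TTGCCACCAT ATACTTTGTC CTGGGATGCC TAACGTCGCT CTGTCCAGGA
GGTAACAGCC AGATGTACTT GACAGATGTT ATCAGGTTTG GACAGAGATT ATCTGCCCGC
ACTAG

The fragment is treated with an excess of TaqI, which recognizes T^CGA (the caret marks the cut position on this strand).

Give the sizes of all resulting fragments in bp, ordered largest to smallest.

TaqI sites (TCGA) start at positions 9, 38, 99.
TaqI cuts after the first base of each site, so after positions 9, 38, 99.
Linear molecule, 3 cuts → 4 fragments:
  1–9 → 9 bp
  10–38 → 29 bp
  39–99 → 61 bp
  100–245 → 146 bp
Sorted largest to smallest: 146, 61, 29, 9 bp.

146, 61, 29, 9 bp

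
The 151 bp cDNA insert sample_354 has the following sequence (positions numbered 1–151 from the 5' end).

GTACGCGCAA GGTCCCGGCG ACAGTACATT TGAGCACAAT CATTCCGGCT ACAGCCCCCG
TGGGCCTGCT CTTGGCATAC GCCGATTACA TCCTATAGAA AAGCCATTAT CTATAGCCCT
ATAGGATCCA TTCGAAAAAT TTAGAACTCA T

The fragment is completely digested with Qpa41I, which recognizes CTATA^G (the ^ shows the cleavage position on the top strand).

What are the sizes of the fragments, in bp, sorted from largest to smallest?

97, 28, 18, 8 bp

Qpa41I sites (CTATAG) start at positions 93, 111, 119.
Qpa41I cuts after base 5 of each site (before the last base), so after positions 97, 115, 123.
Linear molecule, 3 cuts → 4 fragments:
  1–97 → 97 bp
  98–115 → 18 bp
  116–123 → 8 bp
  124–151 → 28 bp
Sorted largest to smallest: 97, 28, 18, 8 bp.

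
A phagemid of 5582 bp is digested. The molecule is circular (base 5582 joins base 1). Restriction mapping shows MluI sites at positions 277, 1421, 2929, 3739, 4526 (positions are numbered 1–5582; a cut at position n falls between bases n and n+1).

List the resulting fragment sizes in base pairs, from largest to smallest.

Circular molecule, 5 cuts → 5 fragments:
  1421 − 277 = 1144 bp
  2929 − 1421 = 1508 bp
  3739 − 2929 = 810 bp
  4526 − 3739 = 787 bp
  wrap: 5582 − 4526 + 277 = 1333 bp
Sorted largest to smallest: 1508, 1333, 1144, 810, 787 bp.

1508, 1333, 1144, 810, 787 bp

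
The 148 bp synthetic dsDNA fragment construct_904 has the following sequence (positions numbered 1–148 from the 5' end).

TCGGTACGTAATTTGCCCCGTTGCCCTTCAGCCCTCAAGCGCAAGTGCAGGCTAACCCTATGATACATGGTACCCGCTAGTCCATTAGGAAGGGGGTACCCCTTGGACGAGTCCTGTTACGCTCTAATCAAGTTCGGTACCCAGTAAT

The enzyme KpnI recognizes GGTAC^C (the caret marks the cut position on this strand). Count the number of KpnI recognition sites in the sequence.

3

GGTACC occurs starting at positions 69, 95, 136.
KpnI cuts at 3 sites.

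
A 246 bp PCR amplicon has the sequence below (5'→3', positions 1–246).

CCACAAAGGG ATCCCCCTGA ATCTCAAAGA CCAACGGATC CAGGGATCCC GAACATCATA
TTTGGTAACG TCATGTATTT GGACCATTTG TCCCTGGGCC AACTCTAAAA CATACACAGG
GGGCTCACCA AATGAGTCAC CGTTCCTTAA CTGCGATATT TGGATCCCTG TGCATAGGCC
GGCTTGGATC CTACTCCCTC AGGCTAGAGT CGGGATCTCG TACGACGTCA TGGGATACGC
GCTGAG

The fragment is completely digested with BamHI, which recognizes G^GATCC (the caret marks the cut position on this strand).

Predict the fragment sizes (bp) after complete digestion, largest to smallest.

118, 60, 27, 24, 9, 8 bp

BamHI sites (GGATCC) start at positions 9, 36, 44, 162, 186.
BamHI cuts after the first base of each site, so after positions 9, 36, 44, 162, 186.
Linear molecule, 5 cuts → 6 fragments:
  1–9 → 9 bp
  10–36 → 27 bp
  37–44 → 8 bp
  45–162 → 118 bp
  163–186 → 24 bp
  187–246 → 60 bp
Sorted largest to smallest: 118, 60, 27, 24, 9, 8 bp.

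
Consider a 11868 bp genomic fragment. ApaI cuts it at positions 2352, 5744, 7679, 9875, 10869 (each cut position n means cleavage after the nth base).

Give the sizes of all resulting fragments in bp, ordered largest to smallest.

Linear molecule, 5 cuts → 6 fragments:
  2352 − 0 = 2352 bp
  5744 − 2352 = 3392 bp
  7679 − 5744 = 1935 bp
  9875 − 7679 = 2196 bp
  10869 − 9875 = 994 bp
  11868 − 10869 = 999 bp
Sorted largest to smallest: 3392, 2352, 2196, 1935, 999, 994 bp.

3392, 2352, 2196, 1935, 999, 994 bp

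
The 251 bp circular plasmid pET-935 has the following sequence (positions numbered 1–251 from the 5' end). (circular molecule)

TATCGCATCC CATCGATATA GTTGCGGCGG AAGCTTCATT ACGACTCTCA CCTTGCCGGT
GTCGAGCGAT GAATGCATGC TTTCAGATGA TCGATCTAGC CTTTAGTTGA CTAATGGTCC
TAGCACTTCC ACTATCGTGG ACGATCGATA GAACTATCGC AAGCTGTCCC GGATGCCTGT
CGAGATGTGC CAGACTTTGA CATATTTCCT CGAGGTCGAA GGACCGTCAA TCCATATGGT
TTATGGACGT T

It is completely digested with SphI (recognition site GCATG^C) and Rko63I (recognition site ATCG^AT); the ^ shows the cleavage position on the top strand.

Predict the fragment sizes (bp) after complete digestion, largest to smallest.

The SphI site (GCATGC) starts at position 75.
SphI cuts after base 5 of each site (before the last base), so after position 79.
Rko63I sites (ATCGAT) start at positions 12, 90, 144.
Rko63I cuts after base 4 of each site, so after positions 15, 93, 147.
Combined cut positions: 15, 79, 93, 147.
Circular molecule, 4 cuts → 4 fragments:
  16–79 → 64 bp
  80–93 → 14 bp
  94–147 → 54 bp
  148–251 then 1–15 → 104 + 15 = 119 bp
Sorted largest to smallest: 119, 64, 54, 14 bp.

119, 64, 54, 14 bp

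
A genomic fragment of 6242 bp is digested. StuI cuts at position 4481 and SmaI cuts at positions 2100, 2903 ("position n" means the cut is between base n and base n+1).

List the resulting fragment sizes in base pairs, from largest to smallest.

Combined cut positions (sorted): 2100, 2903, 4481.
Linear molecule, 3 cuts → 4 fragments:
  2100 − 0 = 2100 bp
  2903 − 2100 = 803 bp
  4481 − 2903 = 1578 bp
  6242 − 4481 = 1761 bp
Sorted largest to smallest: 2100, 1761, 1578, 803 bp.

2100, 1761, 1578, 803 bp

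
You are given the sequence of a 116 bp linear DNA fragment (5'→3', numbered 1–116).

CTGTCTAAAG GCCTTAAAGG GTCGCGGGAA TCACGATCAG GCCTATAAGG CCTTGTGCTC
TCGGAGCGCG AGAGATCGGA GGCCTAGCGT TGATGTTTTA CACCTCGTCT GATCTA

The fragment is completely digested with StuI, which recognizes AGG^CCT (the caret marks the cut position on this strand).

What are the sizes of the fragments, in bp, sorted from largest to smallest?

StuI sites (AGGCCT) start at positions 9, 39, 48, 80.
StuI cuts after base 3 of each site, so after positions 11, 41, 50, 82.
Linear molecule, 4 cuts → 5 fragments:
  1–11 → 11 bp
  12–41 → 30 bp
  42–50 → 9 bp
  51–82 → 32 bp
  83–116 → 34 bp
Sorted largest to smallest: 34, 32, 30, 11, 9 bp.

34, 32, 30, 11, 9 bp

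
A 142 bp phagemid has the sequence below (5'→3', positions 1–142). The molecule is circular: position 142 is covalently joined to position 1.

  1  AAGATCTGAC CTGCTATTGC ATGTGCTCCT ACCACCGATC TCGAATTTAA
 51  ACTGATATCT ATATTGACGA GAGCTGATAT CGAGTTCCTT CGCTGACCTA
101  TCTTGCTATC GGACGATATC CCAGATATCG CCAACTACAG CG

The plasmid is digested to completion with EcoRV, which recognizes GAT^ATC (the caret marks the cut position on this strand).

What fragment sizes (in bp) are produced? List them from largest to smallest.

72, 39, 22, 9 bp

EcoRV sites (GATATC) start at positions 54, 76, 115, 124.
EcoRV cuts after base 3 of each site, so after positions 56, 78, 117, 126.
Circular molecule, 4 cuts → 4 fragments:
  57–78 → 22 bp
  79–117 → 39 bp
  118–126 → 9 bp
  127–142 then 1–56 → 16 + 56 = 72 bp
Sorted largest to smallest: 72, 39, 22, 9 bp.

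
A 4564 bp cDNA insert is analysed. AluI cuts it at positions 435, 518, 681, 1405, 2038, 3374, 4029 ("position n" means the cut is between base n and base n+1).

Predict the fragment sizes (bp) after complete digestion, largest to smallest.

1336, 724, 655, 633, 535, 435, 163, 83 bp

Linear molecule, 7 cuts → 8 fragments:
  435 − 0 = 435 bp
  518 − 435 = 83 bp
  681 − 518 = 163 bp
  1405 − 681 = 724 bp
  2038 − 1405 = 633 bp
  3374 − 2038 = 1336 bp
  4029 − 3374 = 655 bp
  4564 − 4029 = 535 bp
Sorted largest to smallest: 1336, 724, 655, 633, 535, 435, 163, 83 bp.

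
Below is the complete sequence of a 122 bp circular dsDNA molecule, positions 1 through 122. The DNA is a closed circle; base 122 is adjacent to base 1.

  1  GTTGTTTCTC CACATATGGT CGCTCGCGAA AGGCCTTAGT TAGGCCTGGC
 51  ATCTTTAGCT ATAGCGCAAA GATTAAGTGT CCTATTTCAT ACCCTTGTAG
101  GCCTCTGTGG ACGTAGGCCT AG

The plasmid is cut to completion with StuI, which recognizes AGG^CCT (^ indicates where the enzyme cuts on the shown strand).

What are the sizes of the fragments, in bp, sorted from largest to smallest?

57, 38, 16, 11 bp

StuI sites (AGGCCT) start at positions 31, 42, 99, 115.
StuI cuts after base 3 of each site, so after positions 33, 44, 101, 117.
Circular molecule, 4 cuts → 4 fragments:
  34–44 → 11 bp
  45–101 → 57 bp
  102–117 → 16 bp
  118–122 then 1–33 → 5 + 33 = 38 bp
Sorted largest to smallest: 57, 38, 16, 11 bp.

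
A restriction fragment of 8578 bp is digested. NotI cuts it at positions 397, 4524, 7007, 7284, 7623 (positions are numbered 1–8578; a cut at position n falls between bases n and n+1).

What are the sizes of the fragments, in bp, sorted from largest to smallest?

4127, 2483, 955, 397, 339, 277 bp

Linear molecule, 5 cuts → 6 fragments:
  397 − 0 = 397 bp
  4524 − 397 = 4127 bp
  7007 − 4524 = 2483 bp
  7284 − 7007 = 277 bp
  7623 − 7284 = 339 bp
  8578 − 7623 = 955 bp
Sorted largest to smallest: 4127, 2483, 955, 397, 339, 277 bp.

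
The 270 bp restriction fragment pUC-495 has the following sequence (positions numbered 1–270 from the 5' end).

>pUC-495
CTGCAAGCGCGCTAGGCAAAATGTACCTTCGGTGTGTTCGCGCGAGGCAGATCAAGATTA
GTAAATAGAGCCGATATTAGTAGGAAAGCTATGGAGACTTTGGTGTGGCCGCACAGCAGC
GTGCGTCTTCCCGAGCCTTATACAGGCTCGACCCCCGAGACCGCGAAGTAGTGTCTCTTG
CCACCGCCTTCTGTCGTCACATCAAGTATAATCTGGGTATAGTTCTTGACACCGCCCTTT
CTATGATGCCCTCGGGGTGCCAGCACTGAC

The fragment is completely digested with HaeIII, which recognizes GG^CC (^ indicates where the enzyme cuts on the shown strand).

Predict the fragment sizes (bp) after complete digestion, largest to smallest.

162, 108 bp

The HaeIII site (GGCC) starts at position 107.
HaeIII cuts after base 2 of each site, so after position 108.
Linear molecule, 1 cut → 2 fragments:
  1–108 → 108 bp
  109–270 → 162 bp
Sorted largest to smallest: 162, 108 bp.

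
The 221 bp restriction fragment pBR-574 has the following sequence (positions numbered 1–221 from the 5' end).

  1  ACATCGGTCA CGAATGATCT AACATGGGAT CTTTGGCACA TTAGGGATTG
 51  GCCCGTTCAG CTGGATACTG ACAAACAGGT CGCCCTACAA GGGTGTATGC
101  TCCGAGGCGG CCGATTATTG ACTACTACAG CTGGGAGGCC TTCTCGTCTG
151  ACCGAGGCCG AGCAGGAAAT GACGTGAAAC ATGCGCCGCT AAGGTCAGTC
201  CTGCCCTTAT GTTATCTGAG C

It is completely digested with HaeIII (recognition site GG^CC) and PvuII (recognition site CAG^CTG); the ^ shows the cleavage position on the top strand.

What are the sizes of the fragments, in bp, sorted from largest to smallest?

HaeIII sites (GGCC) start at positions 50, 109, 137, 156.
HaeIII cuts after base 2 of each site, so after positions 51, 110, 138, 157.
PvuII sites (CAGCTG) start at positions 58, 128.
PvuII cuts after base 3 of each site, so after positions 60, 130.
Combined cut positions: 51, 60, 110, 130, 138, 157.
Linear molecule, 6 cuts → 7 fragments:
  1–51 → 51 bp
  52–60 → 9 bp
  61–110 → 50 bp
  111–130 → 20 bp
  131–138 → 8 bp
  139–157 → 19 bp
  158–221 → 64 bp
Sorted largest to smallest: 64, 51, 50, 20, 19, 9, 8 bp.

64, 51, 50, 20, 19, 9, 8 bp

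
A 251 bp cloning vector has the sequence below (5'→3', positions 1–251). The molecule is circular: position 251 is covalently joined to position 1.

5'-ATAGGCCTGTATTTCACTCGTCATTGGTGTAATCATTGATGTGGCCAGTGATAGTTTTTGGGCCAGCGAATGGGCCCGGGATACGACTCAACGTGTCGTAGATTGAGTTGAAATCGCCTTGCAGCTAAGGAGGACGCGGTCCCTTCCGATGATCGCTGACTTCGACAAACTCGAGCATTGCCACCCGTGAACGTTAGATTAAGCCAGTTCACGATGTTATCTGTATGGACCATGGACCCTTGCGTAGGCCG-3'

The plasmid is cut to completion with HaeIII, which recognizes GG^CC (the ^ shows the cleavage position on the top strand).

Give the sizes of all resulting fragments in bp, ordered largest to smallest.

174, 39, 18, 12, 8 bp

HaeIII sites (GGCC) start at positions 4, 43, 61, 73, 247.
HaeIII cuts after base 2 of each site, so after positions 5, 44, 62, 74, 248.
Circular molecule, 5 cuts → 5 fragments:
  6–44 → 39 bp
  45–62 → 18 bp
  63–74 → 12 bp
  75–248 → 174 bp
  249–251 then 1–5 → 3 + 5 = 8 bp
Sorted largest to smallest: 174, 39, 18, 12, 8 bp.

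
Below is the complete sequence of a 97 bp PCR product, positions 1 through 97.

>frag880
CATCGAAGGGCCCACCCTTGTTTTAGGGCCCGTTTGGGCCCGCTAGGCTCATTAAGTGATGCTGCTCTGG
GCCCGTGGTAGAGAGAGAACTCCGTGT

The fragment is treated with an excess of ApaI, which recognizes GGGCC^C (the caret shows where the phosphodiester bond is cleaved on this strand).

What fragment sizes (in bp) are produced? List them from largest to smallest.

ApaI sites (GGGCCC) start at positions 8, 26, 36, 69.
ApaI cuts after base 5 of each site (before the last base), so after positions 12, 30, 40, 73.
Linear molecule, 4 cuts → 5 fragments:
  1–12 → 12 bp
  13–30 → 18 bp
  31–40 → 10 bp
  41–73 → 33 bp
  74–97 → 24 bp
Sorted largest to smallest: 33, 24, 18, 12, 10 bp.

33, 24, 18, 12, 10 bp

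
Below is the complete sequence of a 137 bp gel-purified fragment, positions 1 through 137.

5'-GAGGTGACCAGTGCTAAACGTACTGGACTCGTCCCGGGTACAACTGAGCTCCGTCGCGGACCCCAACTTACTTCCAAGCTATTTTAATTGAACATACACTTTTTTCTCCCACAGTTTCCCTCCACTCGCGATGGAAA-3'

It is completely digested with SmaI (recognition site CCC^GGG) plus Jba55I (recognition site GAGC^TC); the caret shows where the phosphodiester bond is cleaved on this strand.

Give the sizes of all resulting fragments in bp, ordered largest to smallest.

88, 35, 14 bp

The SmaI site (CCCGGG) starts at position 33.
SmaI cuts after base 3 of each site, so after position 35.
The Jba55I site (GAGCTC) starts at position 46.
Jba55I cuts after base 4 of each site, so after position 49.
Combined cut positions: 35, 49.
Linear molecule, 2 cuts → 3 fragments:
  1–35 → 35 bp
  36–49 → 14 bp
  50–137 → 88 bp
Sorted largest to smallest: 88, 35, 14 bp.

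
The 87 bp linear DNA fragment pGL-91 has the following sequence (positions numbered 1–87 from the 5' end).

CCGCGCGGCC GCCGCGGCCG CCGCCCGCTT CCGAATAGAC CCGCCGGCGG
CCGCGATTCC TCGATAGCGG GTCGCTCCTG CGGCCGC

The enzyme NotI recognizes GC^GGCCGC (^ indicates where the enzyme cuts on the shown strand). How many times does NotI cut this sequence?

GCGGCCGC occurs starting at positions 5, 14, 47, 80.
NotI cuts at 4 sites.

4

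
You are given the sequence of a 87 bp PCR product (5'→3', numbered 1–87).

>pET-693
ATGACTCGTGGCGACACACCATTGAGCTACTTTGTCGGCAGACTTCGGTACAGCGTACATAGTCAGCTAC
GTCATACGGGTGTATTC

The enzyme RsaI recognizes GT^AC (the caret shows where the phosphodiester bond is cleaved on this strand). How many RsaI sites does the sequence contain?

GTAC occurs starting at positions 48, 55.
RsaI cuts at 2 sites.

2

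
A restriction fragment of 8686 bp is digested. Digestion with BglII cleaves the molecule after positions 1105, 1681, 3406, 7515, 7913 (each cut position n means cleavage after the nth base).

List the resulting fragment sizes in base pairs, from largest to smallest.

4109, 1725, 1105, 773, 576, 398 bp

Linear molecule, 5 cuts → 6 fragments:
  1105 − 0 = 1105 bp
  1681 − 1105 = 576 bp
  3406 − 1681 = 1725 bp
  7515 − 3406 = 4109 bp
  7913 − 7515 = 398 bp
  8686 − 7913 = 773 bp
Sorted largest to smallest: 4109, 1725, 1105, 773, 576, 398 bp.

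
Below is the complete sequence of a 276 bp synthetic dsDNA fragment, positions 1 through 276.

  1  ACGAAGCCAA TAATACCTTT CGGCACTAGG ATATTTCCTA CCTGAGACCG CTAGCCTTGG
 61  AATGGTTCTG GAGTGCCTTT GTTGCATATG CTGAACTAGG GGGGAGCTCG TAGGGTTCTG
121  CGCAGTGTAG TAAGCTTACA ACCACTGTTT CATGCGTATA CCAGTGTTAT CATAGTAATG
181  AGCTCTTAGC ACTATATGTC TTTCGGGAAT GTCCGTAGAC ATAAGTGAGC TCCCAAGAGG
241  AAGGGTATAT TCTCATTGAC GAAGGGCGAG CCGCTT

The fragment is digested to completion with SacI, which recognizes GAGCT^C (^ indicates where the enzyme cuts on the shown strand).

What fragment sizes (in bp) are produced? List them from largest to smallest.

SacI sites (GAGCTC) start at positions 104, 180, 227.
SacI cuts after base 5 of each site (before the last base), so after positions 108, 184, 231.
Linear molecule, 3 cuts → 4 fragments:
  1–108 → 108 bp
  109–184 → 76 bp
  185–231 → 47 bp
  232–276 → 45 bp
Sorted largest to smallest: 108, 76, 47, 45 bp.

108, 76, 47, 45 bp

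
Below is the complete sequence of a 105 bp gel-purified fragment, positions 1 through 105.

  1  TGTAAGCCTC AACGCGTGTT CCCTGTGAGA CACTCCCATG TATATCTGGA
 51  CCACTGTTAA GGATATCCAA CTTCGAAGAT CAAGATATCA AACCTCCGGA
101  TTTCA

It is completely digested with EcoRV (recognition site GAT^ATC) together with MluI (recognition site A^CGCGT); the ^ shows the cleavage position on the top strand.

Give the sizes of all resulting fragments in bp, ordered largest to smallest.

52, 22, 19, 12 bp

EcoRV sites (GATATC) start at positions 62, 84.
EcoRV cuts after base 3 of each site, so after positions 64, 86.
The MluI site (ACGCGT) starts at position 12.
MluI cuts after the first base of each site, so after position 12.
Combined cut positions: 12, 64, 86.
Linear molecule, 3 cuts → 4 fragments:
  1–12 → 12 bp
  13–64 → 52 bp
  65–86 → 22 bp
  87–105 → 19 bp
Sorted largest to smallest: 52, 22, 19, 12 bp.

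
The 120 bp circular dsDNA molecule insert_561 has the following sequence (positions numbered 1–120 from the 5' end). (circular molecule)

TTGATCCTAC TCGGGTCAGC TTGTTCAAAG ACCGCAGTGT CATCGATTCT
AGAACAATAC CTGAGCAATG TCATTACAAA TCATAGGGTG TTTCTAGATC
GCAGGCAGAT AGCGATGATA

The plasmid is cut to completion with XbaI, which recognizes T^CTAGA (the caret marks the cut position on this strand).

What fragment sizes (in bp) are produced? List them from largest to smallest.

75, 45 bp

XbaI sites (TCTAGA) start at positions 48, 93.
XbaI cuts after the first base of each site, so after positions 48, 93.
Circular molecule, 2 cuts → 2 fragments:
  49–93 → 45 bp
  94–120 then 1–48 → 27 + 48 = 75 bp
Sorted largest to smallest: 75, 45 bp.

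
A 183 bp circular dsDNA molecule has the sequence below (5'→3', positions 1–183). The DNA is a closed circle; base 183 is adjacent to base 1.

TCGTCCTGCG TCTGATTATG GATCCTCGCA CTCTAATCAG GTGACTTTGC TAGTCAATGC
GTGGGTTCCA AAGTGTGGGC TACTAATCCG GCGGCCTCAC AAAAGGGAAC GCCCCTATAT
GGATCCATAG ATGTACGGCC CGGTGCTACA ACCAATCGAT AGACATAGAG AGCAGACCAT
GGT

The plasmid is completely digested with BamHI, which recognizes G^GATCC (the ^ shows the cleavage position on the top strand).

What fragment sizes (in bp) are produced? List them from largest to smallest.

BamHI sites (GGATCC) start at positions 20, 121.
BamHI cuts after the first base of each site, so after positions 20, 121.
Circular molecule, 2 cuts → 2 fragments:
  21–121 → 101 bp
  122–183 then 1–20 → 62 + 20 = 82 bp
Sorted largest to smallest: 101, 82 bp.

101, 82 bp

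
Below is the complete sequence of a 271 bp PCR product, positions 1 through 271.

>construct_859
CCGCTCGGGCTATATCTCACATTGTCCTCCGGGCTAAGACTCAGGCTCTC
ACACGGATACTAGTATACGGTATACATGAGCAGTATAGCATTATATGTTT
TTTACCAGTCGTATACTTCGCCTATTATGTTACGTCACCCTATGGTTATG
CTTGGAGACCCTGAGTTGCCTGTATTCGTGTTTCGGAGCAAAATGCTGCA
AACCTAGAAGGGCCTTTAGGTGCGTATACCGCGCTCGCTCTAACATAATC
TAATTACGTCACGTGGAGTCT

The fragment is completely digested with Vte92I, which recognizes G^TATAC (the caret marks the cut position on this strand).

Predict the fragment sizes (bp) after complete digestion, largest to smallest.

113, 63, 47, 41, 7 bp

Vte92I sites (GTATAC) start at positions 63, 70, 111, 224.
Vte92I cuts after the first base of each site, so after positions 63, 70, 111, 224.
Linear molecule, 4 cuts → 5 fragments:
  1–63 → 63 bp
  64–70 → 7 bp
  71–111 → 41 bp
  112–224 → 113 bp
  225–271 → 47 bp
Sorted largest to smallest: 113, 63, 47, 41, 7 bp.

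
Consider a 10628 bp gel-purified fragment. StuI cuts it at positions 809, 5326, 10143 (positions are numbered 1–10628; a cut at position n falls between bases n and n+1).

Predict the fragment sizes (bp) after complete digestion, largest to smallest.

Linear molecule, 3 cuts → 4 fragments:
  809 − 0 = 809 bp
  5326 − 809 = 4517 bp
  10143 − 5326 = 4817 bp
  10628 − 10143 = 485 bp
Sorted largest to smallest: 4817, 4517, 809, 485 bp.

4817, 4517, 809, 485 bp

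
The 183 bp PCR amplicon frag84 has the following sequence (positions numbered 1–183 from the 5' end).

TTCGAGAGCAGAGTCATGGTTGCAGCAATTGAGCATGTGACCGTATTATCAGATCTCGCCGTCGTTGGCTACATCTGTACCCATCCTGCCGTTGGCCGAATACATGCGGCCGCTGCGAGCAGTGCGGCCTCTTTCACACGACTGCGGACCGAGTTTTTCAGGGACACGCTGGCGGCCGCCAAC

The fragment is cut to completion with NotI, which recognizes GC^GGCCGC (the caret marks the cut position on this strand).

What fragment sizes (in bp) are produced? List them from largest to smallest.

NotI sites (GCGGCCGC) start at positions 106, 172.
NotI cuts after base 2 of each site, so after positions 107, 173.
Linear molecule, 2 cuts → 3 fragments:
  1–107 → 107 bp
  108–173 → 66 bp
  174–183 → 10 bp
Sorted largest to smallest: 107, 66, 10 bp.

107, 66, 10 bp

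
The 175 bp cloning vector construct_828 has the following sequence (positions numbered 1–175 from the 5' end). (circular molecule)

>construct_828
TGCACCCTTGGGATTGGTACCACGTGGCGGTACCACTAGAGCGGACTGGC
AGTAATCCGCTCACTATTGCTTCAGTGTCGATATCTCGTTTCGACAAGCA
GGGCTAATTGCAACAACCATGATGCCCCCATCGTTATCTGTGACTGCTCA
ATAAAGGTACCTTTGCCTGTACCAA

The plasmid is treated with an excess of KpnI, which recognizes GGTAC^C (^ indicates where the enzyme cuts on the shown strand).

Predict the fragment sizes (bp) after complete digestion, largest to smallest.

KpnI sites (GGTACC) start at positions 16, 29, 156.
KpnI cuts after base 5 of each site (before the last base), so after positions 20, 33, 160.
Circular molecule, 3 cuts → 3 fragments:
  21–33 → 13 bp
  34–160 → 127 bp
  161–175 then 1–20 → 15 + 20 = 35 bp
Sorted largest to smallest: 127, 35, 13 bp.

127, 35, 13 bp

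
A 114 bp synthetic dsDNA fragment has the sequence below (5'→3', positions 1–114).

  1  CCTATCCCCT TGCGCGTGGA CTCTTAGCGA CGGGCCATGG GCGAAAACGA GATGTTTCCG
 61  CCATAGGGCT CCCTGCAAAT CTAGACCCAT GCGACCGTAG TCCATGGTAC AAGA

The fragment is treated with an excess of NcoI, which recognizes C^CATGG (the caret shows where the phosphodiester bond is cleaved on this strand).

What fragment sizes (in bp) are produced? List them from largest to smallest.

NcoI sites (CCATGG) start at positions 35, 102.
NcoI cuts after the first base of each site, so after positions 35, 102.
Linear molecule, 2 cuts → 3 fragments:
  1–35 → 35 bp
  36–102 → 67 bp
  103–114 → 12 bp
Sorted largest to smallest: 67, 35, 12 bp.

67, 35, 12 bp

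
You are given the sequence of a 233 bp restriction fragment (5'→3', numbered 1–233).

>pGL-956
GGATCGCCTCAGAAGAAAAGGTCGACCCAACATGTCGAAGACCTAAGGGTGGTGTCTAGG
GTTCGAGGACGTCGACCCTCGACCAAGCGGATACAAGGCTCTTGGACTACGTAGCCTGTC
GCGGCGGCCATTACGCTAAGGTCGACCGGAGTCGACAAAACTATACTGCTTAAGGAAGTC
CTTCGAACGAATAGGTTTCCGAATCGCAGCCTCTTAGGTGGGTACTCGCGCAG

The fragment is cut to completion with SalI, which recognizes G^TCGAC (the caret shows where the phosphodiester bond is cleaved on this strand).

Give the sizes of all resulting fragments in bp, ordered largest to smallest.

SalI sites (GTCGAC) start at positions 21, 71, 141, 151.
SalI cuts after the first base of each site, so after positions 21, 71, 141, 151.
Linear molecule, 4 cuts → 5 fragments:
  1–21 → 21 bp
  22–71 → 50 bp
  72–141 → 70 bp
  142–151 → 10 bp
  152–233 → 82 bp
Sorted largest to smallest: 82, 70, 50, 21, 10 bp.

82, 70, 50, 21, 10 bp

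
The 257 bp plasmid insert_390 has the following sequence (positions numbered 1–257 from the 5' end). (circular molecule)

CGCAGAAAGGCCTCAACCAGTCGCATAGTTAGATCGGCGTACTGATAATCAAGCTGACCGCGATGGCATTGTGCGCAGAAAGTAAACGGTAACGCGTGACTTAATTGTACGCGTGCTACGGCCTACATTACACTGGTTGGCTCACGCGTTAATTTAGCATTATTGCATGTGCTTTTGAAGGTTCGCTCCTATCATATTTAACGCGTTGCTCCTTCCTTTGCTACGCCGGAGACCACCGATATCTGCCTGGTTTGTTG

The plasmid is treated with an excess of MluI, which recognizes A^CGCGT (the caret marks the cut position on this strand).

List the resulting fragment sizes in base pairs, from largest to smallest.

148, 57, 35, 17 bp

MluI sites (ACGCGT) start at positions 92, 109, 144, 201.
MluI cuts after the first base of each site, so after positions 92, 109, 144, 201.
Circular molecule, 4 cuts → 4 fragments:
  93–109 → 17 bp
  110–144 → 35 bp
  145–201 → 57 bp
  202–257 then 1–92 → 56 + 92 = 148 bp
Sorted largest to smallest: 148, 57, 35, 17 bp.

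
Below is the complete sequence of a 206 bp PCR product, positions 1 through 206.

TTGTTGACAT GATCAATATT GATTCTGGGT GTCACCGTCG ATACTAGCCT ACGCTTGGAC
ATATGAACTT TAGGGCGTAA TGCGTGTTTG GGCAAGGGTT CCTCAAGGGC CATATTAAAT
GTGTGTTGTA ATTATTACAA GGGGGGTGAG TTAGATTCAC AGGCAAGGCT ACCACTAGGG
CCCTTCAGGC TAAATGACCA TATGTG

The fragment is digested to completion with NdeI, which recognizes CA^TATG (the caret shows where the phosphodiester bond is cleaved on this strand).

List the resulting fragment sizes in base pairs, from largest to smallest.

139, 61, 6 bp

NdeI sites (CATATG) start at positions 60, 199.
NdeI cuts after base 2 of each site, so after positions 61, 200.
Linear molecule, 2 cuts → 3 fragments:
  1–61 → 61 bp
  62–200 → 139 bp
  201–206 → 6 bp
Sorted largest to smallest: 139, 61, 6 bp.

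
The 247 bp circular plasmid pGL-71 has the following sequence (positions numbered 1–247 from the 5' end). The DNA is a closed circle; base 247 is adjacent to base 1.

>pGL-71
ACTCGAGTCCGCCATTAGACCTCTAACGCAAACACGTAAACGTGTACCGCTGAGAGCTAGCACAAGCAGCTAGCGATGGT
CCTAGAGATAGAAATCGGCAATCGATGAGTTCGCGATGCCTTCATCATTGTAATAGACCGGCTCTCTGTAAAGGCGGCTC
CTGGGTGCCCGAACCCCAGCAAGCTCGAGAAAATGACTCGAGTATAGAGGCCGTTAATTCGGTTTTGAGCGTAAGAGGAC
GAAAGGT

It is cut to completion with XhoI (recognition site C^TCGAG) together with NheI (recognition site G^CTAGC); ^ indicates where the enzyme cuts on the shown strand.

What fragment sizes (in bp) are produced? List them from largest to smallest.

XhoI sites (CTCGAG) start at positions 2, 184, 197.
XhoI cuts after the first base of each site, so after positions 2, 184, 197.
NheI sites (GCTAGC) start at positions 56, 69.
NheI cuts after the first base of each site, so after positions 56, 69.
Combined cut positions: 2, 56, 69, 184, 197.
Circular molecule, 5 cuts → 5 fragments:
  3–56 → 54 bp
  57–69 → 13 bp
  70–184 → 115 bp
  185–197 → 13 bp
  198–247 then 1–2 → 50 + 2 = 52 bp
Sorted largest to smallest: 115, 54, 52, 13, 13 bp.

115, 54, 52, 13, 13 bp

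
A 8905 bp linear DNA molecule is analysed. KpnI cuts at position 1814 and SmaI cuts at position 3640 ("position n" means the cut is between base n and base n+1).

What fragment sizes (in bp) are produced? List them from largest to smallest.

5265, 1826, 1814 bp

Combined cut positions (sorted): 1814, 3640.
Linear molecule, 2 cuts → 3 fragments:
  1814 − 0 = 1814 bp
  3640 − 1814 = 1826 bp
  8905 − 3640 = 5265 bp
Sorted largest to smallest: 5265, 1826, 1814 bp.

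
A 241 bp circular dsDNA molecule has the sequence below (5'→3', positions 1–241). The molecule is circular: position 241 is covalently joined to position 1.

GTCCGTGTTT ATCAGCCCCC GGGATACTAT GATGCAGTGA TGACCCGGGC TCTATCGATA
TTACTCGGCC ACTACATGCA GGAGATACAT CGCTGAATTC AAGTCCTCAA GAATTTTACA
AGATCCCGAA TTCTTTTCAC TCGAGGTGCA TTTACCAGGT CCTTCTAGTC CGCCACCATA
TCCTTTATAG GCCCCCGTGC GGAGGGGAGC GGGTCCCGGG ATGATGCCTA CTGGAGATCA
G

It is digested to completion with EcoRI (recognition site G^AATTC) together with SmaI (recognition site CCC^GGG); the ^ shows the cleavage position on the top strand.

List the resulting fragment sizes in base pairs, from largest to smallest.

89, 49, 44, 33, 26 bp

EcoRI sites (GAATTC) start at positions 95, 128.
EcoRI cuts after the first base of each site, so after positions 95, 128.
SmaI sites (CCCGGG) start at positions 18, 44, 215.
SmaI cuts after base 3 of each site, so after positions 20, 46, 217.
Combined cut positions: 20, 46, 95, 128, 217.
Circular molecule, 5 cuts → 5 fragments:
  21–46 → 26 bp
  47–95 → 49 bp
  96–128 → 33 bp
  129–217 → 89 bp
  218–241 then 1–20 → 24 + 20 = 44 bp
Sorted largest to smallest: 89, 49, 44, 33, 26 bp.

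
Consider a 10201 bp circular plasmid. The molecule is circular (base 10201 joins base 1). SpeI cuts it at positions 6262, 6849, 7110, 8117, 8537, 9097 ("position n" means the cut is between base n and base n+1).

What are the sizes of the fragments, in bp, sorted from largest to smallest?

Circular molecule, 6 cuts → 6 fragments:
  6849 − 6262 = 587 bp
  7110 − 6849 = 261 bp
  8117 − 7110 = 1007 bp
  8537 − 8117 = 420 bp
  9097 − 8537 = 560 bp
  wrap: 10201 − 9097 + 6262 = 7366 bp
Sorted largest to smallest: 7366, 1007, 587, 560, 420, 261 bp.

7366, 1007, 587, 560, 420, 261 bp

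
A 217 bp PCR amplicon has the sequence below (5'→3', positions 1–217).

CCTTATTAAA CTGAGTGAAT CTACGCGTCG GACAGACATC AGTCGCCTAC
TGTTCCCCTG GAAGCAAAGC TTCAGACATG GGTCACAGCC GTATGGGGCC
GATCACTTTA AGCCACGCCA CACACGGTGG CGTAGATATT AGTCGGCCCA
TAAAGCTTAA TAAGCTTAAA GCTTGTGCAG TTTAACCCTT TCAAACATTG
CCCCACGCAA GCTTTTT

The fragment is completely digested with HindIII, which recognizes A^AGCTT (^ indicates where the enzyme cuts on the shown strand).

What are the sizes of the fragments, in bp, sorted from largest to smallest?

86, 67, 40, 9, 8, 7 bp

HindIII sites (AAGCTT) start at positions 67, 153, 162, 169, 209.
HindIII cuts after the first base of each site, so after positions 67, 153, 162, 169, 209.
Linear molecule, 5 cuts → 6 fragments:
  1–67 → 67 bp
  68–153 → 86 bp
  154–162 → 9 bp
  163–169 → 7 bp
  170–209 → 40 bp
  210–217 → 8 bp
Sorted largest to smallest: 86, 67, 40, 9, 8, 7 bp.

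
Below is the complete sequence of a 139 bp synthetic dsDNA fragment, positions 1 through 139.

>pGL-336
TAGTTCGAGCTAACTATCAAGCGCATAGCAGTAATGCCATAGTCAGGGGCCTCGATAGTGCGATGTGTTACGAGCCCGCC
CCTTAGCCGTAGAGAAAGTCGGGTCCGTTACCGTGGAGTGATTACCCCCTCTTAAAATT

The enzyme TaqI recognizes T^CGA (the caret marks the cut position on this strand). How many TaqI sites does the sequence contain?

2

TCGA occurs starting at positions 5, 52.
TaqI cuts at 2 sites.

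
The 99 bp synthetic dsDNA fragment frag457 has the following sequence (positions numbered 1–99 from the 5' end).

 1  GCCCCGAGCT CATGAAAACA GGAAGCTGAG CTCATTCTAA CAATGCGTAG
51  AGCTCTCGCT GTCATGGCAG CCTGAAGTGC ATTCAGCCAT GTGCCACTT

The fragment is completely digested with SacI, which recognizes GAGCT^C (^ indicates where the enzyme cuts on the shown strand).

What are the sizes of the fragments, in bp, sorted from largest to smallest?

45, 22, 22, 10 bp

SacI sites (GAGCTC) start at positions 6, 28, 50.
SacI cuts after base 5 of each site (before the last base), so after positions 10, 32, 54.
Linear molecule, 3 cuts → 4 fragments:
  1–10 → 10 bp
  11–32 → 22 bp
  33–54 → 22 bp
  55–99 → 45 bp
Sorted largest to smallest: 45, 22, 22, 10 bp.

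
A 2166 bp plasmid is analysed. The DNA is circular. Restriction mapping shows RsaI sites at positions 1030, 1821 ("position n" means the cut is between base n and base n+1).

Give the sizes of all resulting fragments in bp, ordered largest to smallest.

Circular molecule, 2 cuts → 2 fragments:
  1821 − 1030 = 791 bp
  wrap: 2166 − 1821 + 1030 = 1375 bp
Sorted largest to smallest: 1375, 791 bp.

1375, 791 bp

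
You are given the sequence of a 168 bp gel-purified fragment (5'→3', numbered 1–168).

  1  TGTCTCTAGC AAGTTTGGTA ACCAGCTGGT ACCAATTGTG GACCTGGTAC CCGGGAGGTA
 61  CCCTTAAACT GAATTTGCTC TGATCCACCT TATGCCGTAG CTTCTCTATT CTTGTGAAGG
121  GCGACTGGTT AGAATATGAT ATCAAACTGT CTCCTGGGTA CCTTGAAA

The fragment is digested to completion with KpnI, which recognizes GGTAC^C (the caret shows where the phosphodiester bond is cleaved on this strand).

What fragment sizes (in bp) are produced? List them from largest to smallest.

100, 32, 18, 11, 7 bp

KpnI sites (GGTACC) start at positions 28, 46, 57, 157.
KpnI cuts after base 5 of each site (before the last base), so after positions 32, 50, 61, 161.
Linear molecule, 4 cuts → 5 fragments:
  1–32 → 32 bp
  33–50 → 18 bp
  51–61 → 11 bp
  62–161 → 100 bp
  162–168 → 7 bp
Sorted largest to smallest: 100, 32, 18, 11, 7 bp.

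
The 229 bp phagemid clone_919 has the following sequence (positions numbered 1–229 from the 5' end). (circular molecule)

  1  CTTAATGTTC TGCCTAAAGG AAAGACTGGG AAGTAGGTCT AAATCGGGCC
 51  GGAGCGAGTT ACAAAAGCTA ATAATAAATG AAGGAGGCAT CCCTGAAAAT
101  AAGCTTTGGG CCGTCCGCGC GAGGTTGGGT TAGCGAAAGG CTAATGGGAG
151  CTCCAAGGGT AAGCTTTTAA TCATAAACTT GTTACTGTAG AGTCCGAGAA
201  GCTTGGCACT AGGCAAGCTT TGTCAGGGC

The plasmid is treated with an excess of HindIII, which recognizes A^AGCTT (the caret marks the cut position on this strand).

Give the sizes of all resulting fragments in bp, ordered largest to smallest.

HindIII sites (AAGCTT) start at positions 101, 161, 199, 215.
HindIII cuts after the first base of each site, so after positions 101, 161, 199, 215.
Circular molecule, 4 cuts → 4 fragments:
  102–161 → 60 bp
  162–199 → 38 bp
  200–215 → 16 bp
  216–229 then 1–101 → 14 + 101 = 115 bp
Sorted largest to smallest: 115, 60, 38, 16 bp.

115, 60, 38, 16 bp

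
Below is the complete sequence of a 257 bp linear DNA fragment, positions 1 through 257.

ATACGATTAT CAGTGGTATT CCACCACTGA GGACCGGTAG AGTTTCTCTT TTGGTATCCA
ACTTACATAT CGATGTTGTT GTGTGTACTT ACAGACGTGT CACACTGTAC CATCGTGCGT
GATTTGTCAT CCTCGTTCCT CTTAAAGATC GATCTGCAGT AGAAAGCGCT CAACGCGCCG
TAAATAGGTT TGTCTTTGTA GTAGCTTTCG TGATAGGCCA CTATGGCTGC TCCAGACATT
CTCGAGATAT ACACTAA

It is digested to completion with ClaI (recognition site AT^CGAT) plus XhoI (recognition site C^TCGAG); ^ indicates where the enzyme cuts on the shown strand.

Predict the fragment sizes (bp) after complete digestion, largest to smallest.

92, 79, 70, 16 bp

ClaI sites (ATCGAT) start at positions 69, 148.
ClaI cuts after base 2 of each site, so after positions 70, 149.
The XhoI site (CTCGAG) starts at position 241.
XhoI cuts after the first base of each site, so after position 241.
Combined cut positions: 70, 149, 241.
Linear molecule, 3 cuts → 4 fragments:
  1–70 → 70 bp
  71–149 → 79 bp
  150–241 → 92 bp
  242–257 → 16 bp
Sorted largest to smallest: 92, 79, 70, 16 bp.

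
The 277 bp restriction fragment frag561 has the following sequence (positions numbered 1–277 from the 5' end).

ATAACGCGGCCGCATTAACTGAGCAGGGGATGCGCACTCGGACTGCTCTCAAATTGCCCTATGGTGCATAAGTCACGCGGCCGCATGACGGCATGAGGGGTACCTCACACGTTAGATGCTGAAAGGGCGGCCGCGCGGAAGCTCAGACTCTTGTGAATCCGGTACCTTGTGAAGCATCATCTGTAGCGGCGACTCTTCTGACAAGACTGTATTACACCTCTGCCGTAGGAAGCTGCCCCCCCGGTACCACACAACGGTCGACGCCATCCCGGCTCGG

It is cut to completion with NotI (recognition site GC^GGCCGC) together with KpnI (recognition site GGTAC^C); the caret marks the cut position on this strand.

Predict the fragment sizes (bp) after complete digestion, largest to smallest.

NotI sites (GCGGCCGC) start at positions 6, 77, 127.
NotI cuts after base 2 of each site, so after positions 7, 78, 128.
KpnI sites (GGTACC) start at positions 99, 161, 243.
KpnI cuts after base 5 of each site (before the last base), so after positions 103, 165, 247.
Combined cut positions: 7, 78, 103, 128, 165, 247.
Linear molecule, 6 cuts → 7 fragments:
  1–7 → 7 bp
  8–78 → 71 bp
  79–103 → 25 bp
  104–128 → 25 bp
  129–165 → 37 bp
  166–247 → 82 bp
  248–277 → 30 bp
Sorted largest to smallest: 82, 71, 37, 30, 25, 25, 7 bp.

82, 71, 37, 30, 25, 25, 7 bp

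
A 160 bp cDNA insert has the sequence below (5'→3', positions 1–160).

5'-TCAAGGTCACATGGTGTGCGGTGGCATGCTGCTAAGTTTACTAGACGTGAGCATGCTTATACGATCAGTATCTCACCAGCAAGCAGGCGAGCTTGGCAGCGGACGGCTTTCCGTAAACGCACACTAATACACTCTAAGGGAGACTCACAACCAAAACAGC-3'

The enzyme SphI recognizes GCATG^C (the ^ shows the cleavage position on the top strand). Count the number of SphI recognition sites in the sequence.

2

GCATGC occurs starting at positions 24, 51.
SphI cuts at 2 sites.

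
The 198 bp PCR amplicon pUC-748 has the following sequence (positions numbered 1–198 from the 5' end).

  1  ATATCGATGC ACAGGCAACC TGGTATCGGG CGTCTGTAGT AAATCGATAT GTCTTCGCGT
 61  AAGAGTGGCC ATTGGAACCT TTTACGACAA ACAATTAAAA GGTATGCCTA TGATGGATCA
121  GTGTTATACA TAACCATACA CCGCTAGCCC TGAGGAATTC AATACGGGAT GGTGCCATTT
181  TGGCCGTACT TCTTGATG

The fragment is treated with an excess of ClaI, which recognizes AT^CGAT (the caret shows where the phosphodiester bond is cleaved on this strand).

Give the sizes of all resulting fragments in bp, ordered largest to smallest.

ClaI sites (ATCGAT) start at positions 3, 43.
ClaI cuts after base 2 of each site, so after positions 4, 44.
Linear molecule, 2 cuts → 3 fragments:
  1–4 → 4 bp
  5–44 → 40 bp
  45–198 → 154 bp
Sorted largest to smallest: 154, 40, 4 bp.

154, 40, 4 bp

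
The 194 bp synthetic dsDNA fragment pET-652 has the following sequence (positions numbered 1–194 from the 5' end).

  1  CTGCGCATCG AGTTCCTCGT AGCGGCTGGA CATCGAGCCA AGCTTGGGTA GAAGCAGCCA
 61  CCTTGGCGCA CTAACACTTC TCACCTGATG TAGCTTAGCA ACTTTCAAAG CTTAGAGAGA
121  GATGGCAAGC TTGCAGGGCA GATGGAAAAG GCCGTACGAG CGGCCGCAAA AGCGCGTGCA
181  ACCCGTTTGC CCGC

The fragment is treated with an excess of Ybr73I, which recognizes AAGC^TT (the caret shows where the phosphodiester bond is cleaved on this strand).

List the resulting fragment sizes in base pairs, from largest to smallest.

Ybr73I sites (AAGCTT) start at positions 40, 108, 127.
Ybr73I cuts after base 4 of each site, so after positions 43, 111, 130.
Linear molecule, 3 cuts → 4 fragments:
  1–43 → 43 bp
  44–111 → 68 bp
  112–130 → 19 bp
  131–194 → 64 bp
Sorted largest to smallest: 68, 64, 43, 19 bp.

68, 64, 43, 19 bp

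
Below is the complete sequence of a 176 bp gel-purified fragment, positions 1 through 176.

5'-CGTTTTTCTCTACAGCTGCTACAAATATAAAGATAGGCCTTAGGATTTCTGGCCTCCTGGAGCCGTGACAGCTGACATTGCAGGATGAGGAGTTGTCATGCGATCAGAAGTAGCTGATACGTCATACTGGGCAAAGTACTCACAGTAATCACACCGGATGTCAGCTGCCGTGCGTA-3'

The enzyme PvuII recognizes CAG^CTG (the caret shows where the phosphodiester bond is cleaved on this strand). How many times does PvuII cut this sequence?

CAGCTG occurs starting at positions 13, 69, 162.
PvuII cuts at 3 sites.

3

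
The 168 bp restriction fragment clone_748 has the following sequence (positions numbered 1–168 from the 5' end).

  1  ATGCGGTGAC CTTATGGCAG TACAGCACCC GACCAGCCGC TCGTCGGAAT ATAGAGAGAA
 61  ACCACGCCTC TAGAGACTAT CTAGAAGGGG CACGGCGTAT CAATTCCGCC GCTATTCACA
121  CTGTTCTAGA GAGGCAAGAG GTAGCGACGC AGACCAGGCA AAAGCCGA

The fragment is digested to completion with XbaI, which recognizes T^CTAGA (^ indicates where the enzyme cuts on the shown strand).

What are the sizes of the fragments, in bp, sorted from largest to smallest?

XbaI sites (TCTAGA) start at positions 69, 80, 125.
XbaI cuts after the first base of each site, so after positions 69, 80, 125.
Linear molecule, 3 cuts → 4 fragments:
  1–69 → 69 bp
  70–80 → 11 bp
  81–125 → 45 bp
  126–168 → 43 bp
Sorted largest to smallest: 69, 45, 43, 11 bp.

69, 45, 43, 11 bp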